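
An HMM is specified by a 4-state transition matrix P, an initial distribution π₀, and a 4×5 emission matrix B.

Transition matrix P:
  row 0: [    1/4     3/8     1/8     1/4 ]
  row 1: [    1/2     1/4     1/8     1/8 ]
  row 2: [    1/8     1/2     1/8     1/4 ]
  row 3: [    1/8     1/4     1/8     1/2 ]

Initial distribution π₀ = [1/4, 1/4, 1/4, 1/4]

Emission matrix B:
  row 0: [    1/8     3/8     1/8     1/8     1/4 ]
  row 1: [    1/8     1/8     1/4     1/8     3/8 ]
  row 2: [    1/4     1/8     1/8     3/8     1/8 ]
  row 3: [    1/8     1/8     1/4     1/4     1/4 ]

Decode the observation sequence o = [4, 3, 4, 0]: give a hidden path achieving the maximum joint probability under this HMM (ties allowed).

path = [3, 3, 3, 3]

t=0: δ = [6.250e-02, 9.375e-02, 3.125e-02, 6.250e-02]  (obs o_0=4)
t=1: δ = [5.859e-03, 2.930e-03, 4.395e-03, 7.812e-03]  ψ = [1, 0, 1, 3]  (obs o_1=3)
t=2: δ = [3.662e-04, 8.240e-04, 1.221e-04, 9.766e-04]  ψ = [0, 0, 3, 3]  (obs o_2=4)
t=3: δ = [5.150e-05, 3.052e-05, 3.052e-05, 6.104e-05]  ψ = [1, 3, 3, 3]  (obs o_3=0)
backtrack: best end state = 3; path = [3, 3, 3, 3]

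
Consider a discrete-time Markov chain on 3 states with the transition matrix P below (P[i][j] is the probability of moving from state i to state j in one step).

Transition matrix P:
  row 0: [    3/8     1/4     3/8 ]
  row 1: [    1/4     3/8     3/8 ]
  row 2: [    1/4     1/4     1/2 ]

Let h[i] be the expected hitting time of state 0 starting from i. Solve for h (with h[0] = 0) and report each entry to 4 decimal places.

First-step conditioning: h[0] = 0; for i ≠ 0, h[i] = 1 + Σ_k P[i][k]·h[k].
  h[1] = 1 + 3/8·h[1] + 3/8·h[2]
  h[2] = 1 + 1/4·h[1] + 1/2·h[2]
Solving the 2×2 linear system over states ≠ 0 gives exactly h = [0, 4, 4] (h[0] = 0 is the target).

h = [0.0000, 4.0000, 4.0000]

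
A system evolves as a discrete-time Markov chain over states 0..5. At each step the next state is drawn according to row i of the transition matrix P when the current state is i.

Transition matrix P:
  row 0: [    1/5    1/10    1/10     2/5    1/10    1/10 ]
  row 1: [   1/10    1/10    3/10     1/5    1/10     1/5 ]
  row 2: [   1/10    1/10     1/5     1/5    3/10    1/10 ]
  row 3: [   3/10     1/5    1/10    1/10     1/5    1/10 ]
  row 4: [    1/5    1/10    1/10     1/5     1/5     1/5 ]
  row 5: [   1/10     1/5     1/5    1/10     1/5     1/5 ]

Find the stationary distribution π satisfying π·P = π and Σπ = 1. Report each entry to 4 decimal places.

Balance equations π_j = Σ_i π_i·P[i][j]:
  π_0 = 1/5·π_0 + 1/10·π_1 + 1/10·π_2 + 3/10·π_3 + 1/5·π_4 + 1/10·π_5
  π_1 = 1/10·π_0 + 1/10·π_1 + 1/10·π_2 + 1/5·π_3 + 1/10·π_4 + 1/5·π_5
  π_2 = 1/10·π_0 + 3/10·π_1 + 1/5·π_2 + 1/10·π_3 + 1/10·π_4 + 1/5·π_5
  π_3 = 2/5·π_0 + 1/5·π_1 + 1/5·π_2 + 1/10·π_3 + 1/5·π_4 + 1/10·π_5
  π_4 = 1/10·π_0 + 1/10·π_1 + 3/10·π_2 + 1/5·π_3 + 1/5·π_4 + 1/5·π_5
  normalize: π_0 + π_1 + π_2 + π_3 + π_4 + π_5 = 1
Solving the linear system gives exactly π = [771/4376, 1179/8752, 1377/8752, 1755/8752, 101/547, 1283/8752].

π = [0.1762, 0.1347, 0.1573, 0.2005, 0.1846, 0.1466]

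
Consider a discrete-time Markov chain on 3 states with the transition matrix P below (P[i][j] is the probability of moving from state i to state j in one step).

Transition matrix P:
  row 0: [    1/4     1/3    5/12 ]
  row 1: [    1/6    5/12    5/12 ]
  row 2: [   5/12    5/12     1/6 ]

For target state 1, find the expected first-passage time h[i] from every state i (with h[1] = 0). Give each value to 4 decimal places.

First-step conditioning: h[1] = 0; for i ≠ 1, h[i] = 1 + Σ_k P[i][k]·h[k].
  h[0] = 1 + 1/4·h[0] + 5/12·h[2]
  h[2] = 1 + 5/12·h[0] + 1/6·h[2]
Solving the 2×2 linear system over states ≠ 1 gives exactly h = [36/13, 0, 168/65] (h[1] = 0 is the target).

h = [2.7692, 0.0000, 2.5846]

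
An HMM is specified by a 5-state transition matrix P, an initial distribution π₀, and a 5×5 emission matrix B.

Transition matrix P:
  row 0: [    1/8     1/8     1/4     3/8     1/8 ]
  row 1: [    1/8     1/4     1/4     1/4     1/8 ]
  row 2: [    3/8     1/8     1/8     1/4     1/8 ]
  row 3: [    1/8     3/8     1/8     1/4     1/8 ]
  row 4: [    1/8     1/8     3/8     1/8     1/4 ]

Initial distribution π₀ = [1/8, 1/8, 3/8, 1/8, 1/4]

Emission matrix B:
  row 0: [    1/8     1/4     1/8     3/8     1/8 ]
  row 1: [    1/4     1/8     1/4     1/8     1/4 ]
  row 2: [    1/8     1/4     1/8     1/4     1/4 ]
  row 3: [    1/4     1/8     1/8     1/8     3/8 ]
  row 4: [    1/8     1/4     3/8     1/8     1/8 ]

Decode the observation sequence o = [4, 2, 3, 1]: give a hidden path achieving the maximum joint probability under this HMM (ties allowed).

t=0: δ = [1.562e-02, 3.125e-02, 9.375e-02, 4.688e-02, 3.125e-02]  (obs o_0=4)
t=1: δ = [4.395e-03, 4.395e-03, 1.465e-03, 2.930e-03, 4.395e-03]  ψ = [2, 3, 2, 2, 2]  (obs o_1=2)
t=2: δ = [2.060e-04, 1.373e-04, 4.120e-04, 2.060e-04, 1.373e-04]  ψ = [0, 1, 4, 0, 4]  (obs o_2=3)
t=3: δ = [3.862e-05, 9.656e-06, 1.287e-05, 1.287e-05, 1.287e-05]  ψ = [2, 3, 0, 2, 2]  (obs o_3=1)
backtrack: best end state = 0; path = [2, 4, 2, 0]

path = [2, 4, 2, 0]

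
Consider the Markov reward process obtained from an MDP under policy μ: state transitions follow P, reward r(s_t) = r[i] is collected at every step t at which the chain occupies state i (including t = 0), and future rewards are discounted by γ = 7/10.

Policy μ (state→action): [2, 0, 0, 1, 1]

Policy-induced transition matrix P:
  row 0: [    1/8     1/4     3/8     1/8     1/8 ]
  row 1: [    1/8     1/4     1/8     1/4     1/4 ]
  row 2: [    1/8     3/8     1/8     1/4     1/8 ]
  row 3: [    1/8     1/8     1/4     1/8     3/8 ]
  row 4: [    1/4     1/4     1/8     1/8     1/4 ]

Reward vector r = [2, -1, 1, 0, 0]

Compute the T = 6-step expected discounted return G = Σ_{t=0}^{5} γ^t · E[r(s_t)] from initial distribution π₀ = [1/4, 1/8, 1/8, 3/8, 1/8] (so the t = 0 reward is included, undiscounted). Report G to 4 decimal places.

G = 1.0039

t=0: π = [0.2500, 0.1250, 0.1250, 0.3750, 0.1250], E[r] = 0.5000, γ^t·E[r] = 0.500000, running G = 0.500000
t=1: π = [0.1406, 0.2188, 0.2344, 0.1563, 0.2500], E[r] = 0.2969, γ^t·E[r] = 0.207813, running G = 0.707813
t=2: π = [0.1563, 0.2598, 0.1797, 0.1816, 0.2227], E[r] = 0.2324, γ^t·E[r] = 0.113887, running G = 0.821699
t=3: π = [0.1528, 0.2498, 0.1868, 0.1799, 0.2307], E[r] = 0.2427, γ^t·E[r] = 0.083238, running G = 0.904937
t=4: π = [0.1538, 0.2509, 0.1857, 0.1796, 0.2300], E[r] = 0.2425, γ^t·E[r] = 0.058230, running G = 0.963167
t=5: π = [0.1538, 0.2508, 0.1859, 0.1796, 0.2300], E[r] = 0.2426, γ^t·E[r] = 0.040782, running G = 1.003949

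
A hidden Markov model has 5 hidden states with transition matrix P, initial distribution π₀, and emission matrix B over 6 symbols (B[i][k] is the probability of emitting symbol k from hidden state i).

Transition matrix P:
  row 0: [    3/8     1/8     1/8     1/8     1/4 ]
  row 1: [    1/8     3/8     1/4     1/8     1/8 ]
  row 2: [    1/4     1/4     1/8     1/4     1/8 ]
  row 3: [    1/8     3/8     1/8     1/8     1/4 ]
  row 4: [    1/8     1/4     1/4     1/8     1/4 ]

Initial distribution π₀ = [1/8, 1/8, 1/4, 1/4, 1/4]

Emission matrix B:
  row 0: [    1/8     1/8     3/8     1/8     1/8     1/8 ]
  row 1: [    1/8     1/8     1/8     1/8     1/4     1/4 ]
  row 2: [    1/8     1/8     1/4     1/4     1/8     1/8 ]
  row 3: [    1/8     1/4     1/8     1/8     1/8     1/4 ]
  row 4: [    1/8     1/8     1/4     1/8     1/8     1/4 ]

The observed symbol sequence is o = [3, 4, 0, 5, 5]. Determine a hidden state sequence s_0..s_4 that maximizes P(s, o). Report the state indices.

path = [2, 1, 1, 1, 1]

t=0: δ = [1.562e-02, 1.562e-02, 6.250e-02, 3.125e-02, 3.125e-02]  (obs o_0=3)
t=1: δ = [1.953e-03, 3.906e-03, 9.766e-04, 1.953e-03, 9.766e-04]  ψ = [2, 2, 2, 2, 2]  (obs o_1=4)
t=2: δ = [9.155e-05, 1.831e-04, 1.221e-04, 6.104e-05, 6.104e-05]  ψ = [0, 1, 1, 1, 0]  (obs o_2=0)
t=3: δ = [4.292e-06, 1.717e-05, 5.722e-06, 7.629e-06, 5.722e-06]  ψ = [0, 1, 1, 2, 0]  (obs o_3=5)
t=4: δ = [2.682e-07, 1.609e-06, 5.364e-07, 5.364e-07, 5.364e-07]  ψ = [1, 1, 1, 1, 1]  (obs o_4=5)
backtrack: best end state = 1; path = [2, 1, 1, 1, 1]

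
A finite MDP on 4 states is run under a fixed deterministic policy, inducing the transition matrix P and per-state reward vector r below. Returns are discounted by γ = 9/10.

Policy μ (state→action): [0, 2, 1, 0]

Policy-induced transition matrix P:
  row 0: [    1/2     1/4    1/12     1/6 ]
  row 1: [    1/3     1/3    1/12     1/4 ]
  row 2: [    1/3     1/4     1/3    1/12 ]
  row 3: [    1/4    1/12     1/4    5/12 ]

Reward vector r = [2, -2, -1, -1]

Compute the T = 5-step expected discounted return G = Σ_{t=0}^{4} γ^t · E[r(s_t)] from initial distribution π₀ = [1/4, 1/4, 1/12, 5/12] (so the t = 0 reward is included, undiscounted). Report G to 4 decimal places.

t=0: π = [0.2500, 0.2500, 0.0833, 0.4167], E[r] = -0.5000, γ^t·E[r] = -0.500000, running G = -0.500000
t=1: π = [0.3403, 0.2014, 0.1736, 0.2847], E[r] = -0.1806, γ^t·E[r] = -0.162500, running G = -0.662500
t=2: π = [0.3663, 0.2193, 0.1742, 0.2402], E[r] = -0.1204, γ^t·E[r] = -0.097500, running G = -0.760000
t=3: π = [0.3744, 0.2283, 0.1669, 0.2305], E[r] = -0.1051, γ^t·E[r] = -0.076641, running G = -0.836641
t=4: π = [0.3765, 0.2306, 0.1635, 0.2294], E[r] = -0.1010, γ^t·E[r] = -0.066292, running G = -0.902933

G = -0.9029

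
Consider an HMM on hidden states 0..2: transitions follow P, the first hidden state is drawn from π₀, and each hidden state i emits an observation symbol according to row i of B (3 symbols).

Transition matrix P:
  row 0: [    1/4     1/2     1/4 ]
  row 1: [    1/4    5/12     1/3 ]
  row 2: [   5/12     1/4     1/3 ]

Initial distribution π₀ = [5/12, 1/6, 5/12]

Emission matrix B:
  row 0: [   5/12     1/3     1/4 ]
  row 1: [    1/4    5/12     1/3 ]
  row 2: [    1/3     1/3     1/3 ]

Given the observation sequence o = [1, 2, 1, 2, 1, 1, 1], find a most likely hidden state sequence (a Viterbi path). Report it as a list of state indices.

t=0: δ = [1.389e-01, 6.944e-02, 1.389e-01]  (obs o_0=1)
t=1: δ = [1.447e-02, 2.315e-02, 1.543e-02]  ψ = [2, 0, 2]  (obs o_1=2)
t=2: δ = [2.143e-03, 4.019e-03, 2.572e-03]  ψ = [2, 1, 1]  (obs o_2=1)
t=3: δ = [2.679e-04, 5.582e-04, 4.465e-04]  ψ = [2, 1, 1]  (obs o_3=2)
t=4: δ = [6.202e-05, 9.690e-05, 6.202e-05]  ψ = [2, 1, 1]  (obs o_4=1)
t=5: δ = [8.614e-06, 1.682e-05, 1.077e-05]  ψ = [2, 1, 1]  (obs o_5=1)
t=6: δ = [1.495e-06, 2.921e-06, 1.869e-06]  ψ = [2, 1, 1]  (obs o_6=1)
backtrack: best end state = 1; path = [0, 1, 1, 1, 1, 1, 1]

path = [0, 1, 1, 1, 1, 1, 1]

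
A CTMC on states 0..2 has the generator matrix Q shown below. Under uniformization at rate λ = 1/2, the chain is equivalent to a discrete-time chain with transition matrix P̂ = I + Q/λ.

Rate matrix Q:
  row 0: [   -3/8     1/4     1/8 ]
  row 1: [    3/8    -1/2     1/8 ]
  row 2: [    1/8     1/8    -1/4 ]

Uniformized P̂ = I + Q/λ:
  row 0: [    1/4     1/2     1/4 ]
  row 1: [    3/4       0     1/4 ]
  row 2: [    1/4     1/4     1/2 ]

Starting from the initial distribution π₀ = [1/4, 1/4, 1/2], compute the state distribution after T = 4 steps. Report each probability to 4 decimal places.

π = [0.3867, 0.2793, 0.3340]

t=0: π = [0.2500, 0.2500, 0.5000]
t=1: π = [0.3750, 0.2500, 0.3750]
t=2: π = [0.3750, 0.2813, 0.3438]
t=3: π = [0.3906, 0.2734, 0.3359]
t=4: π = [0.3867, 0.2793, 0.3340]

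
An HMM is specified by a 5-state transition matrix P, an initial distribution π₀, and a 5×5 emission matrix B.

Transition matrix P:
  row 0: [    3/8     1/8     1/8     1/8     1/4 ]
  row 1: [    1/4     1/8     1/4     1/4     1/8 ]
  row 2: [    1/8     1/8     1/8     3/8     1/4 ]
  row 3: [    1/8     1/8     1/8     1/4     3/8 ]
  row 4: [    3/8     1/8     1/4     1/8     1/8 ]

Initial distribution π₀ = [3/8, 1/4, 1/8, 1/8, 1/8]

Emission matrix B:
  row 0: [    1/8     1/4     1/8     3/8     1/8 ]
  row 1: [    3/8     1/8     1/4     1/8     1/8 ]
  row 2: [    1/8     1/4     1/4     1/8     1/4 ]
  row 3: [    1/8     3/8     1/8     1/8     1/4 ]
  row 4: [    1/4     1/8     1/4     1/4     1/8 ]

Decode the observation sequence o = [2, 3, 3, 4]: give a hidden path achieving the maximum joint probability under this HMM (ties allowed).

t=0: δ = [4.688e-02, 6.250e-02, 3.125e-02, 1.562e-02, 3.125e-02]  (obs o_0=2)
t=1: δ = [6.592e-03, 9.766e-04, 1.953e-03, 1.953e-03, 2.930e-03]  ψ = [0, 1, 1, 1, 0]  (obs o_1=3)
t=2: δ = [9.270e-04, 1.030e-04, 1.030e-04, 1.030e-04, 4.120e-04]  ψ = [0, 0, 0, 0, 0]  (obs o_2=3)
t=3: δ = [4.345e-05, 1.448e-05, 2.897e-05, 2.897e-05, 2.897e-05]  ψ = [0, 0, 0, 0, 0]  (obs o_3=4)
backtrack: best end state = 0; path = [0, 0, 0, 0]

path = [0, 0, 0, 0]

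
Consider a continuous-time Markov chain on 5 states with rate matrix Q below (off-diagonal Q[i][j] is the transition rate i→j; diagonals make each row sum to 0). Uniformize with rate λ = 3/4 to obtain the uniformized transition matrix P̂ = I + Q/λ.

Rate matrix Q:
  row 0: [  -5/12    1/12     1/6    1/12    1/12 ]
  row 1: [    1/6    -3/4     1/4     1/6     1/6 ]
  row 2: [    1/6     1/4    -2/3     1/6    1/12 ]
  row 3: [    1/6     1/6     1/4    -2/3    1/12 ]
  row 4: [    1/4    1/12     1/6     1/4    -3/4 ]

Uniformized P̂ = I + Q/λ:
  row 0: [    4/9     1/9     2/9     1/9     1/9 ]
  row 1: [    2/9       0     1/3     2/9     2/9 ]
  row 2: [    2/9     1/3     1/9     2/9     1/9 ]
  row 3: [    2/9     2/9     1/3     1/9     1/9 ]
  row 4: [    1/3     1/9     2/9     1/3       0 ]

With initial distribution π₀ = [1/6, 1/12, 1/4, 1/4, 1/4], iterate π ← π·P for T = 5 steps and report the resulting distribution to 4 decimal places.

t=0: π = [0.1667, 0.0833, 0.2500, 0.2500, 0.2500]
t=1: π = [0.2870, 0.1852, 0.2315, 0.2037, 0.0926]
t=2: π = [0.2963, 0.1646, 0.2397, 0.1780, 0.1214]
t=3: π = [0.3016, 0.1659, 0.2337, 0.1830, 0.1159]
t=4: π = [0.3021, 0.1649, 0.2350, 0.1813, 0.1167]
t=5: π = [0.3023, 0.1652, 0.2346, 0.1815, 0.1165]

π = [0.3023, 0.1652, 0.2346, 0.1815, 0.1165]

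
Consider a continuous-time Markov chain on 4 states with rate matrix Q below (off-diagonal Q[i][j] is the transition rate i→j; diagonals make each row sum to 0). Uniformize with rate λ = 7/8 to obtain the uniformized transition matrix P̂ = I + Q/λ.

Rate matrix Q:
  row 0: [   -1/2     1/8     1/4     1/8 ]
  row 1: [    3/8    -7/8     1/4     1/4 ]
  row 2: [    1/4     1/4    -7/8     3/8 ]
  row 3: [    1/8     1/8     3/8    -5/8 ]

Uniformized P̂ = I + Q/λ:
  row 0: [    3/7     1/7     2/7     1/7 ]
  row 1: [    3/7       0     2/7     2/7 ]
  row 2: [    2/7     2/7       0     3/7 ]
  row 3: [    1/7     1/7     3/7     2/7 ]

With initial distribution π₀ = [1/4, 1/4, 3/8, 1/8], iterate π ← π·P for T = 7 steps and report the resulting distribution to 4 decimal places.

t=0: π = [0.2500, 0.2500, 0.3750, 0.1250]
t=1: π = [0.3393, 0.1607, 0.1964, 0.3036]
t=2: π = [0.3138, 0.1480, 0.2730, 0.2653]
t=3: π = [0.3138, 0.1607, 0.2456, 0.2799]
t=4: π = [0.3135, 0.1550, 0.2555, 0.2760]
t=5: π = [0.3132, 0.1572, 0.2521, 0.2774]
t=6: π = [0.3133, 0.1564, 0.2533, 0.2770]
t=7: π = [0.3132, 0.1567, 0.2529, 0.2771]

π = [0.3132, 0.1567, 0.2529, 0.2771]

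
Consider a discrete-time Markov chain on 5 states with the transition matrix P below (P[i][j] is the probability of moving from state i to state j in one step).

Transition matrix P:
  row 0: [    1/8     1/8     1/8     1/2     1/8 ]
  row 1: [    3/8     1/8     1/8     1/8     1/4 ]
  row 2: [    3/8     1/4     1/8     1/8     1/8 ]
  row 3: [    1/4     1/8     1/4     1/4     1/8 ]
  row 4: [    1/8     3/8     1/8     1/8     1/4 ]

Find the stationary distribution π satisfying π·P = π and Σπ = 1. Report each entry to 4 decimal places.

π = [0.2415, 0.1869, 0.1558, 0.2463, 0.1696]

Balance equations π_j = Σ_i π_i·P[i][j]:
  π_0 = 1/8·π_0 + 3/8·π_1 + 3/8·π_2 + 1/4·π_3 + 1/8·π_4
  π_1 = 1/8·π_0 + 1/8·π_1 + 1/4·π_2 + 1/8·π_3 + 3/8·π_4
  π_2 = 1/8·π_0 + 1/8·π_1 + 1/8·π_2 + 1/4·π_3 + 1/8·π_4
  π_3 = 1/2·π_0 + 1/8·π_1 + 1/8·π_2 + 1/4·π_3 + 1/8·π_4
  normalize: π_0 + π_1 + π_2 + π_3 + π_4 = 1
Solving the linear system gives exactly π = [544/2253, 421/2253, 117/751, 185/751, 382/2253].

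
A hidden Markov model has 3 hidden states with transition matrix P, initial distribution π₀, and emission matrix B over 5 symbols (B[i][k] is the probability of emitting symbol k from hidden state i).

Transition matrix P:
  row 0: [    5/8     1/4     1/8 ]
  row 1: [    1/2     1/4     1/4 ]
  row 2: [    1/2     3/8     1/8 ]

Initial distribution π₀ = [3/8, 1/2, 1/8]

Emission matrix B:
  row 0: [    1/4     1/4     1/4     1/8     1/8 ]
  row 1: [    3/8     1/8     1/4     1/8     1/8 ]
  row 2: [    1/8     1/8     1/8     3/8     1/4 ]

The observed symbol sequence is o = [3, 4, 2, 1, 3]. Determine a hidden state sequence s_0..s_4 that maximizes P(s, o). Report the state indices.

t=0: δ = [4.688e-02, 6.250e-02, 4.688e-02]  (obs o_0=3)
t=1: δ = [3.906e-03, 2.197e-03, 3.906e-03]  ψ = [1, 2, 1]  (obs o_1=4)
t=2: δ = [6.104e-04, 3.662e-04, 6.866e-05]  ψ = [0, 2, 1]  (obs o_2=2)
t=3: δ = [9.537e-05, 1.907e-05, 1.144e-05]  ψ = [0, 0, 1]  (obs o_3=1)
t=4: δ = [7.451e-06, 2.980e-06, 4.470e-06]  ψ = [0, 0, 0]  (obs o_4=3)
backtrack: best end state = 0; path = [1, 0, 0, 0, 0]

path = [1, 0, 0, 0, 0]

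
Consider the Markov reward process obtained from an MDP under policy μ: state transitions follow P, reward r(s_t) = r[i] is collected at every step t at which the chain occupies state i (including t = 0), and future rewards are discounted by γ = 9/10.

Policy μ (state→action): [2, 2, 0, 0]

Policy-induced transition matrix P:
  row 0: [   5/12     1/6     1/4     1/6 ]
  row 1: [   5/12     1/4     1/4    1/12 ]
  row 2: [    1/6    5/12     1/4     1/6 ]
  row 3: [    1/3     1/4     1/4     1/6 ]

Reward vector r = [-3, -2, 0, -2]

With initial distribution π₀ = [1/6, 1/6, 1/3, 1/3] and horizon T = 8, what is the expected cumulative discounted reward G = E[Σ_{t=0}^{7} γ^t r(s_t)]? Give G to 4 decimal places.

t=0: π = [0.1667, 0.1667, 0.3333, 0.3333], E[r] = -1.5000, γ^t·E[r] = -1.500000, running G = -1.500000
t=1: π = [0.3056, 0.2917, 0.2500, 0.1528], E[r] = -1.8056, γ^t·E[r] = -1.625000, running G = -3.125000
t=2: π = [0.3414, 0.2662, 0.2500, 0.1424], E[r] = -1.8414, γ^t·E[r] = -1.491563, running G = -4.616563
t=3: π = [0.3423, 0.2632, 0.2500, 0.1445], E[r] = -1.8423, γ^t·E[r] = -1.343039, running G = -5.959602
t=4: π = [0.3421, 0.2631, 0.2500, 0.1447], E[r] = -1.8421, γ^t·E[r] = -1.208619, running G = -7.168221
t=5: π = [0.3421, 0.2632, 0.2500, 0.1447], E[r] = -1.8421, γ^t·E[r] = -1.087745, running G = -8.255966
t=6: π = [0.3421, 0.2632, 0.2500, 0.1447], E[r] = -1.8421, γ^t·E[r] = -0.978970, running G = -9.234936
t=7: π = [0.3421, 0.2632, 0.2500, 0.1447], E[r] = -1.8421, γ^t·E[r] = -0.881073, running G = -10.116009

G = -10.1160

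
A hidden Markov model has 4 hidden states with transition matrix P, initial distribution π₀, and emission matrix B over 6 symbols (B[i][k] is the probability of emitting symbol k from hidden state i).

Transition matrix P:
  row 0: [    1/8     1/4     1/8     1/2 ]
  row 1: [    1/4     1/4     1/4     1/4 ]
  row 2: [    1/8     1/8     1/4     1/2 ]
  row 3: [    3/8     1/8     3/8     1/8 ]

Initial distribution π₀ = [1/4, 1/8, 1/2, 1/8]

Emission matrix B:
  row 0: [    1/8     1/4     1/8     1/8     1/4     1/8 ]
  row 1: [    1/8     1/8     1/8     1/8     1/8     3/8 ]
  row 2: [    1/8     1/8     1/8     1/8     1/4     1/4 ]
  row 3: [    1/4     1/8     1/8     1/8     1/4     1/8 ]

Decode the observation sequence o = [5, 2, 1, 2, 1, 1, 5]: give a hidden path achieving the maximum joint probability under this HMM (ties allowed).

path = [2, 3, 0, 3, 0, 3, 2]

t=0: δ = [3.125e-02, 4.688e-02, 1.250e-01, 1.562e-02]  (obs o_0=5)
t=1: δ = [1.953e-03, 1.953e-03, 3.906e-03, 7.812e-03]  ψ = [2, 2, 2, 2]  (obs o_1=2)
t=2: δ = [7.324e-04, 1.221e-04, 3.662e-04, 2.441e-04]  ψ = [3, 3, 3, 2]  (obs o_2=1)
t=3: δ = [1.144e-05, 2.289e-05, 1.144e-05, 4.578e-05]  ψ = [0, 0, 0, 0]  (obs o_3=2)
t=4: δ = [4.292e-06, 7.153e-07, 2.146e-06, 7.153e-07]  ψ = [3, 1, 3, 0]  (obs o_4=1)
t=5: δ = [1.341e-07, 1.341e-07, 6.706e-08, 2.682e-07]  ψ = [0, 0, 0, 0]  (obs o_5=1)
t=6: δ = [1.257e-08, 1.257e-08, 2.515e-08, 8.382e-09]  ψ = [3, 0, 3, 0]  (obs o_6=5)
backtrack: best end state = 2; path = [2, 3, 0, 3, 0, 3, 2]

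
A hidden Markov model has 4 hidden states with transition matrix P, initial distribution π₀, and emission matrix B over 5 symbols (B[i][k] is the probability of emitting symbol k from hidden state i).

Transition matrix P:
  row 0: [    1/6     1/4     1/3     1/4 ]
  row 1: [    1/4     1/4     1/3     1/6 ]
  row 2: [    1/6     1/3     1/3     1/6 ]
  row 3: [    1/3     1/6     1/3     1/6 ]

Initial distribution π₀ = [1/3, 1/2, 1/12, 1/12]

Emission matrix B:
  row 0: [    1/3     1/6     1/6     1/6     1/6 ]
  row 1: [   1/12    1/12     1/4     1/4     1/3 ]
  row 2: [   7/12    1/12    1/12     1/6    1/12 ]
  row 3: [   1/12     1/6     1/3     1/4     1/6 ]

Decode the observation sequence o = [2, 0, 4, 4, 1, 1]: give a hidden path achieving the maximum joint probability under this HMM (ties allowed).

path = [1, 2, 1, 1, 0, 3]

t=0: δ = [5.556e-02, 1.250e-01, 6.944e-03, 2.778e-02]  (obs o_0=2)
t=1: δ = [1.042e-02, 2.604e-03, 2.431e-02, 1.736e-03]  ψ = [1, 1, 1, 1]  (obs o_1=0)
t=2: δ = [6.752e-04, 2.701e-03, 6.752e-04, 6.752e-04]  ψ = [2, 2, 2, 2]  (obs o_2=4)
t=3: δ = [1.125e-04, 2.251e-04, 7.502e-05, 7.502e-05]  ψ = [1, 1, 1, 1]  (obs o_3=4)
t=4: δ = [9.377e-06, 4.689e-06, 6.251e-06, 6.251e-06]  ψ = [1, 1, 1, 1]  (obs o_4=1)
t=5: δ = [3.473e-07, 1.954e-07, 2.605e-07, 3.907e-07]  ψ = [3, 0, 0, 0]  (obs o_5=1)
backtrack: best end state = 3; path = [1, 2, 1, 1, 0, 3]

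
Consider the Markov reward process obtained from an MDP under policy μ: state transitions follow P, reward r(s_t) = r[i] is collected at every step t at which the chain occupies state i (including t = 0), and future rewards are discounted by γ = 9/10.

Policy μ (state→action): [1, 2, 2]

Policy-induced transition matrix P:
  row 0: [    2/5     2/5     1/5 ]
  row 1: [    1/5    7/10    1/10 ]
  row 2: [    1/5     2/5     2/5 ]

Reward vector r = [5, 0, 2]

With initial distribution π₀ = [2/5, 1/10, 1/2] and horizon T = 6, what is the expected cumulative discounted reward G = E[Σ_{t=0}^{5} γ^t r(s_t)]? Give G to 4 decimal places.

t=0: π = [0.4000, 0.1000, 0.5000], E[r] = 3.0000, γ^t·E[r] = 3.000000, running G = 3.000000
t=1: π = [0.2800, 0.4300, 0.2900], E[r] = 1.9800, γ^t·E[r] = 1.782000, running G = 4.782000
t=2: π = [0.2560, 0.5290, 0.2150], E[r] = 1.7100, γ^t·E[r] = 1.385100, running G = 6.167100
t=3: π = [0.2512, 0.5587, 0.1901], E[r] = 1.6362, γ^t·E[r] = 1.192790, running G = 7.359890
t=4: π = [0.2502, 0.5676, 0.1822], E[r] = 1.6155, γ^t·E[r] = 1.059930, running G = 8.419819
t=5: π = [0.2500, 0.5703, 0.1797], E[r] = 1.6096, γ^t·E[r] = 0.950440, running G = 9.370259

G = 9.3703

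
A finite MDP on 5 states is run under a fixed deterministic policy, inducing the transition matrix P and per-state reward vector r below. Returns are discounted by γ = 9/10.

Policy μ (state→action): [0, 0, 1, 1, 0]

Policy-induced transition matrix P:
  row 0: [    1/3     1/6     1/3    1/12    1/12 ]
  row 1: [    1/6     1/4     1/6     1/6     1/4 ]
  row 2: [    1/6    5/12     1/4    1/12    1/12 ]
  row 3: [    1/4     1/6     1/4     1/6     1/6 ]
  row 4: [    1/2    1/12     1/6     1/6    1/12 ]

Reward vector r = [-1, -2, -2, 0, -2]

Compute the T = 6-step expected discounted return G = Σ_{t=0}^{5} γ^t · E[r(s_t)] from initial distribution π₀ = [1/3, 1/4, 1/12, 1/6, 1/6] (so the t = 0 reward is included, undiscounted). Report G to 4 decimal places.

t=0: π = [0.3333, 0.2500, 0.0833, 0.1667, 0.1667], E[r] = -1.3333, γ^t·E[r] = -1.333333, running G = -1.333333
t=1: π = [0.2917, 0.1944, 0.2431, 0.1319, 0.1389], E[r] = -1.4444, γ^t·E[r] = -1.300000, running G = -2.633333
t=2: π = [0.2726, 0.2321, 0.2465, 0.1221, 0.1267], E[r] = -1.4832, γ^t·E[r] = -1.201406, running G = -3.834740
t=3: π = [0.2645, 0.2371, 0.2428, 0.1234, 0.1322], E[r] = -1.4887, γ^t·E[r] = -1.085238, running G = -4.919978
t=4: π = [0.2651, 0.2361, 0.2413, 0.1244, 0.1331], E[r] = -1.4861, γ^t·E[r] = -0.975045, running G = -5.895023
t=5: π = [0.2656, 0.2356, 0.2413, 0.1245, 0.1331], E[r] = -1.4855, γ^t·E[r] = -0.877155, running G = -6.772178

G = -6.7722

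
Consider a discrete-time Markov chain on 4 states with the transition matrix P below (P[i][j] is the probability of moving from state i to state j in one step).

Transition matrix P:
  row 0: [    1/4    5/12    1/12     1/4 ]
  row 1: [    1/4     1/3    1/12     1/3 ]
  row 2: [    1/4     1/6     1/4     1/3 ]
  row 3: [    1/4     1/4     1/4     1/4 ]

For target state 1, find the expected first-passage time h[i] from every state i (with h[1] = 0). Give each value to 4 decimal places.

First-step conditioning: h[1] = 0; for i ≠ 1, h[i] = 1 + Σ_k P[i][k]·h[k].
  h[0] = 1 + 1/4·h[0] + 1/12·h[2] + 1/4·h[3]
  h[2] = 1 + 1/4·h[0] + 1/4·h[2] + 1/3·h[3]
  h[3] = 1 + 1/4·h[0] + 1/4·h[2] + 1/4·h[3]
Solving the 3×3 linear system over states ≠ 1 gives exactly h = [236/79, 0, 312/79, 288/79] (h[1] = 0 is the target).

h = [2.9873, 0.0000, 3.9494, 3.6456]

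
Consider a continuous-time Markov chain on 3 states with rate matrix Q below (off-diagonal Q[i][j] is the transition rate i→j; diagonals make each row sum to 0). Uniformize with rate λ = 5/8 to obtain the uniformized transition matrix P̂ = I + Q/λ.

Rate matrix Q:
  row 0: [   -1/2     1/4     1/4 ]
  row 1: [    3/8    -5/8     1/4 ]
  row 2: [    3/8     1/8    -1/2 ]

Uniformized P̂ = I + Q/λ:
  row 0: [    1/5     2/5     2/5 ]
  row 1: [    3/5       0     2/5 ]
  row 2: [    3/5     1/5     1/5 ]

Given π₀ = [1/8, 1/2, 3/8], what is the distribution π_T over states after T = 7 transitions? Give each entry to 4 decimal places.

t=0: π = [0.1250, 0.5000, 0.3750]
t=1: π = [0.5500, 0.1250, 0.3250]
t=2: π = [0.3800, 0.2850, 0.3350]
t=3: π = [0.4480, 0.2190, 0.3330]
t=4: π = [0.4208, 0.2458, 0.3334]
t=5: π = [0.4317, 0.2350, 0.3333]
t=6: π = [0.4273, 0.2393, 0.3333]
t=7: π = [0.4291, 0.2376, 0.3333]

π = [0.4291, 0.2376, 0.3333]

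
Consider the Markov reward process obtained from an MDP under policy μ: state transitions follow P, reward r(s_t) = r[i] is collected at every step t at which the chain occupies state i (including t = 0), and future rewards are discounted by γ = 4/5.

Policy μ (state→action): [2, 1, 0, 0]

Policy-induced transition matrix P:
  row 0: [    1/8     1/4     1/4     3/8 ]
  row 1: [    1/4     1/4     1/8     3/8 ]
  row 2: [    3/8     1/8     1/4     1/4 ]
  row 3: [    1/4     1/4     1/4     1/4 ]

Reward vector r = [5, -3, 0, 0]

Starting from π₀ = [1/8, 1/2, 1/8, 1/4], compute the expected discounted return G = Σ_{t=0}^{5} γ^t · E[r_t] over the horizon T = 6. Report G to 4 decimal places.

G = 0.6124

t=0: π = [0.1250, 0.5000, 0.1250, 0.2500], E[r] = -0.8750, γ^t·E[r] = -0.875000, running G = -0.875000
t=1: π = [0.2500, 0.2344, 0.1875, 0.3281], E[r] = 0.5469, γ^t·E[r] = 0.437500, running G = -0.437500
t=2: π = [0.2422, 0.2266, 0.2207, 0.3105], E[r] = 0.5313, γ^t·E[r] = 0.340000, running G = -0.097500
t=3: π = [0.2473, 0.2224, 0.2217, 0.3086], E[r] = 0.5693, γ^t·E[r] = 0.291500, running G = 0.194000
t=4: π = [0.2468, 0.2223, 0.2222, 0.3087], E[r] = 0.5671, γ^t·E[r] = 0.232288, running G = 0.426288
t=5: π = [0.2469, 0.2222, 0.2222, 0.3086], E[r] = 0.5680, γ^t·E[r] = 0.186106, running G = 0.612394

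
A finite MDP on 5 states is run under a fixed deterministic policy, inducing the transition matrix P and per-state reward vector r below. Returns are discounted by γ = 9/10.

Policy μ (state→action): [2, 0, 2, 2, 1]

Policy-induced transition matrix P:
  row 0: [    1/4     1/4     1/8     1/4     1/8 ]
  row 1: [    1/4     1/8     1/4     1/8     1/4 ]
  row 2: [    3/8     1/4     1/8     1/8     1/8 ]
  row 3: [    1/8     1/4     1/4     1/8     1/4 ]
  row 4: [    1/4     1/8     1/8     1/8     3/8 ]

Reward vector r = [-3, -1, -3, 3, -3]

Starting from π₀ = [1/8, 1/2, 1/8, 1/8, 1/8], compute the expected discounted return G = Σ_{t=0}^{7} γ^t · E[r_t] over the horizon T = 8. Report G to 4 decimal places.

G = -9.2024

t=0: π = [0.1250, 0.5000, 0.1250, 0.1250, 0.1250], E[r] = -1.2500, γ^t·E[r] = -1.250000, running G = -1.250000
t=1: π = [0.2500, 0.1719, 0.2031, 0.1406, 0.2344], E[r] = -1.8125, γ^t·E[r] = -1.631250, running G = -2.881250
t=2: π = [0.2578, 0.1992, 0.1641, 0.1563, 0.2227], E[r] = -1.6641, γ^t·E[r] = -1.347891, running G = -4.229141
t=3: π = [0.2510, 0.1973, 0.1694, 0.1572, 0.2251], E[r] = -1.6621, γ^t·E[r] = -1.211678, running G = -5.440818
t=4: π = [0.2515, 0.1972, 0.1693, 0.1564, 0.2256], E[r] = -1.6674, γ^t·E[r] = -1.093954, running G = -6.534772
t=5: π = [0.2516, 0.1972, 0.1692, 0.1564, 0.2256], E[r] = -1.6671, γ^t·E[r] = -0.984378, running G = -7.519150
t=6: π = [0.2516, 0.1972, 0.1692, 0.1565, 0.2256], E[r] = -1.6670, γ^t·E[r] = -0.885898, running G = -8.405048
t=7: π = [0.2516, 0.1972, 0.1692, 0.1564, 0.2256], E[r] = -1.6670, γ^t·E[r] = -0.797317, running G = -9.202366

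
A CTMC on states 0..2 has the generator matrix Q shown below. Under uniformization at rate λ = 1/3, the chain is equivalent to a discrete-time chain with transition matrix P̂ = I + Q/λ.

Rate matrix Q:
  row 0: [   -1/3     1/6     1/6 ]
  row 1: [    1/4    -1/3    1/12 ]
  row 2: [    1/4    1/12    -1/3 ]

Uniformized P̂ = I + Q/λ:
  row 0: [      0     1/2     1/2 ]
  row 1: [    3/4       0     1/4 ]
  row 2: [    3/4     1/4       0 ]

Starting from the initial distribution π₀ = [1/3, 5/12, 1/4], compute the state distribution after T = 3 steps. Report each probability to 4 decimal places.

t=0: π = [0.3333, 0.4167, 0.2500]
t=1: π = [0.5000, 0.2292, 0.2708]
t=2: π = [0.3750, 0.3177, 0.3073]
t=3: π = [0.4688, 0.2643, 0.2669]

π = [0.4688, 0.2643, 0.2669]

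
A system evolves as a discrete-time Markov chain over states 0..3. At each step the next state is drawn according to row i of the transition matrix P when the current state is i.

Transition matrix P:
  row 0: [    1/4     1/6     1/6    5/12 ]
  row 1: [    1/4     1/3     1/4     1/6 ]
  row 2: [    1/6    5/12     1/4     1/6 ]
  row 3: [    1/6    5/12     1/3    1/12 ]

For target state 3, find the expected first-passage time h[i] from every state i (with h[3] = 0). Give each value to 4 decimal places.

First-step conditioning: h[3] = 0; for i ≠ 3, h[i] = 1 + Σ_k P[i][k]·h[k].
  h[0] = 1 + 1/4·h[0] + 1/6·h[1] + 1/6·h[2]
  h[1] = 1 + 1/4·h[0] + 1/3·h[1] + 1/4·h[2]
  h[2] = 1 + 1/6·h[0] + 5/12·h[1] + 1/4·h[2]
Solving the 3×3 linear system over states ≠ 3 gives exactly h = [1284/385, 156/35, 1752/385, 0] (h[3] = 0 is the target).

h = [3.3351, 4.4571, 4.5506, 0.0000]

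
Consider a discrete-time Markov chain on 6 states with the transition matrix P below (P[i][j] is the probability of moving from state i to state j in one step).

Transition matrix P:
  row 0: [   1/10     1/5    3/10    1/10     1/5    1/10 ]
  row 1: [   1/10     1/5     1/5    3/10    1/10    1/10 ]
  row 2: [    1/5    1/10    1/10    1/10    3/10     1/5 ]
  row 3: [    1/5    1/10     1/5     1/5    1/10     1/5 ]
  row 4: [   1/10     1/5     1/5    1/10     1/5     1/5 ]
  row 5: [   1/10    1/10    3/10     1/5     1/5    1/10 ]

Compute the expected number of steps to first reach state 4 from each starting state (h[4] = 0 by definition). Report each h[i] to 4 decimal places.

h = [5.2157, 5.8979, 4.7232, 5.7727, 0.0000, 5.2032]

First-step conditioning: h[4] = 0; for i ≠ 4, h[i] = 1 + Σ_k P[i][k]·h[k].
  h[0] = 1 + 1/10·h[0] + 1/5·h[1] + 3/10·h[2] + 1/10·h[3] + 1/10·h[5]
  h[1] = 1 + 1/10·h[0] + 1/5·h[1] + 1/5·h[2] + 3/10·h[3] + 1/10·h[5]
  h[2] = 1 + 1/5·h[0] + 1/10·h[1] + 1/10·h[2] + 1/10·h[3] + 1/5·h[5]
  h[3] = 1 + 1/5·h[0] + 1/10·h[1] + 1/5·h[2] + 1/5·h[3] + 1/5·h[5]
  h[5] = 1 + 1/10·h[0] + 1/10·h[1] + 3/10·h[2] + 1/5·h[3] + 1/10·h[5]
Solving the 5×5 linear system over states ≠ 4 gives exactly h = [10833/2077, 12250/2077, 9810/2077, 11990/2077, 0, 10807/2077] (h[4] = 0 is the target).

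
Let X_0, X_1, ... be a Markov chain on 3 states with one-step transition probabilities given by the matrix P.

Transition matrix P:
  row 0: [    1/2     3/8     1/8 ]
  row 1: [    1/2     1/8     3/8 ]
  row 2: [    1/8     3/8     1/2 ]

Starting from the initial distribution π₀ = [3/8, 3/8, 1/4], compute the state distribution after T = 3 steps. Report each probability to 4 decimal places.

π = [0.3828, 0.2988, 0.3184]

t=0: π = [0.3750, 0.3750, 0.2500]
t=1: π = [0.4063, 0.2813, 0.3125]
t=2: π = [0.3828, 0.3047, 0.3125]
t=3: π = [0.3828, 0.2988, 0.3184]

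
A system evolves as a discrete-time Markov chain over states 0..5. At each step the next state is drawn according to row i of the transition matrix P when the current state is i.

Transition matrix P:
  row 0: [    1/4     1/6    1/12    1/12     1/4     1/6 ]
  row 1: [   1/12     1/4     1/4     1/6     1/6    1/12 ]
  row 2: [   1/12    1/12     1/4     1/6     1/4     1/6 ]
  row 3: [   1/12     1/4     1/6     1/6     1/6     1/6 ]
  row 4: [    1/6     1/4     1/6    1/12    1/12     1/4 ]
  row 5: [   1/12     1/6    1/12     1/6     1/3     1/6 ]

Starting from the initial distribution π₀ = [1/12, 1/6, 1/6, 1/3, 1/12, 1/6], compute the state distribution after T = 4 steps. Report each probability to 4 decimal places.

π = [0.1201, 0.1971, 0.1737, 0.1398, 0.2021, 0.1671]

t=0: π = [0.0833, 0.1667, 0.1667, 0.3333, 0.0833, 0.1667]
t=1: π = [0.1042, 0.2014, 0.1736, 0.1528, 0.2083, 0.1597]
t=2: π = [0.1181, 0.1991, 0.1759, 0.1406, 0.1991, 0.1672]
t=3: π = [0.1196, 0.1969, 0.1741, 0.1402, 0.2024, 0.1667]
t=4: π = [0.1201, 0.1971, 0.1737, 0.1398, 0.2021, 0.1671]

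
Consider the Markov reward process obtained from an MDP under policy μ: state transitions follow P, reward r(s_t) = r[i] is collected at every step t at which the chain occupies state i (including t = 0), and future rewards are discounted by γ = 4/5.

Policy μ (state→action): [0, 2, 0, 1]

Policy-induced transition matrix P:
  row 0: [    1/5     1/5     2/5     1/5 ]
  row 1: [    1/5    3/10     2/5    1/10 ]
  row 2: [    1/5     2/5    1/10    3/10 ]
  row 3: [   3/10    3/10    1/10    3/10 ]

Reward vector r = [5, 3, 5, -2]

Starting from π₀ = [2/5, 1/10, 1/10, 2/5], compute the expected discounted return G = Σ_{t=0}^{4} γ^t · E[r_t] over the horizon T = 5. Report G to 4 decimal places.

t=0: π = [0.4000, 0.1000, 0.1000, 0.4000], E[r] = 2.0000, γ^t·E[r] = 2.000000, running G = 2.000000
t=1: π = [0.2400, 0.2700, 0.2500, 0.2400], E[r] = 2.7800, γ^t·E[r] = 2.224000, running G = 4.224000
t=2: π = [0.2240, 0.3010, 0.2530, 0.2220], E[r] = 2.8440, γ^t·E[r] = 1.820160, running G = 6.044160
t=3: π = [0.2222, 0.3029, 0.2575, 0.2174], E[r] = 2.8724, γ^t·E[r] = 1.470669, running G = 7.514829
t=4: π = [0.2217, 0.3035, 0.2575, 0.2172], E[r] = 2.8725, γ^t·E[r] = 1.176592, running G = 8.691421

G = 8.6914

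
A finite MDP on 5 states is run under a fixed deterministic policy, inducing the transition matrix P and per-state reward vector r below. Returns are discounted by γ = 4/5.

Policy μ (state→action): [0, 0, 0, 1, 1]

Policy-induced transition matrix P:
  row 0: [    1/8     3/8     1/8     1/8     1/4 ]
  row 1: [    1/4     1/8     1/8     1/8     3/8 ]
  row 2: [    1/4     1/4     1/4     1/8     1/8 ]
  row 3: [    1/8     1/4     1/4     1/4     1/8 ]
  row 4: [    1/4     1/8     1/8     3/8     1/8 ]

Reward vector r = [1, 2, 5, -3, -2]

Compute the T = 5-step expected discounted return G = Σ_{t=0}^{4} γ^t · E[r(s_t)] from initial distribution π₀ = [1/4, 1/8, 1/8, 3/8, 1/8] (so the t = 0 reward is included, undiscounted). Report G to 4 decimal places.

G = 1.0156

t=0: π = [0.2500, 0.1250, 0.1250, 0.3750, 0.1250], E[r] = -0.2500, γ^t·E[r] = -0.250000, running G = -0.250000
t=1: π = [0.1719, 0.2500, 0.1875, 0.2031, 0.1875], E[r] = 0.6250, γ^t·E[r] = 0.500000, running G = 0.250000
t=2: π = [0.2031, 0.2168, 0.1738, 0.1973, 0.2090], E[r] = 0.4961, γ^t·E[r] = 0.317500, running G = 0.567500
t=3: π = [0.2000, 0.2222, 0.1714, 0.2019, 0.2046], E[r] = 0.4863, γ^t·E[r] = 0.249000, running G = 0.816500
t=4: π = [0.1998, 0.2216, 0.1717, 0.2014, 0.2055], E[r] = 0.4861, γ^t·E[r] = 0.199125, running G = 1.015625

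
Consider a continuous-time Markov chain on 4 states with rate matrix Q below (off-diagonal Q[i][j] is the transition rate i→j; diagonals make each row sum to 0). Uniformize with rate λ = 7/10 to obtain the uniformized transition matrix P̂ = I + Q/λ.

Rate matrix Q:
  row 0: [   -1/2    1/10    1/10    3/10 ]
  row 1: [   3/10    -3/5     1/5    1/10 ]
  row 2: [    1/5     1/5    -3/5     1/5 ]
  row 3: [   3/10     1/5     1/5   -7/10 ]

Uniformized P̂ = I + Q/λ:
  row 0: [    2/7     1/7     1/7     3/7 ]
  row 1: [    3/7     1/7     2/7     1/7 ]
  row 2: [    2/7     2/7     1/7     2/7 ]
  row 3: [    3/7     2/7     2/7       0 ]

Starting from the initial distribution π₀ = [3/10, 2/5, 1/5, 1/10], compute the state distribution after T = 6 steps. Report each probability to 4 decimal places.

π = [0.3492, 0.2063, 0.2063, 0.2381]

t=0: π = [0.3000, 0.4000, 0.2000, 0.1000]
t=1: π = [0.3571, 0.1857, 0.2143, 0.2429]
t=2: π = [0.3469, 0.2082, 0.2041, 0.2408]
t=3: π = [0.3499, 0.2064, 0.2070, 0.2367]
t=4: π = [0.3490, 0.2062, 0.2062, 0.2386]
t=5: π = [0.3493, 0.2064, 0.2064, 0.2379]
t=6: π = [0.3492, 0.2063, 0.2063, 0.2381]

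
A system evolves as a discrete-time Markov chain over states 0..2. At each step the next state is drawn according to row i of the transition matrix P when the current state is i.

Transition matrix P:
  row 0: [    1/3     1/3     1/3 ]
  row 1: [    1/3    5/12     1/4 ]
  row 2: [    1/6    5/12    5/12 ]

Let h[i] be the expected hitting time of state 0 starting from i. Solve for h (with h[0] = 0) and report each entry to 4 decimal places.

h = [0.0000, 3.5294, 4.2353]

First-step conditioning: h[0] = 0; for i ≠ 0, h[i] = 1 + Σ_k P[i][k]·h[k].
  h[1] = 1 + 5/12·h[1] + 1/4·h[2]
  h[2] = 1 + 5/12·h[1] + 5/12·h[2]
Solving the 2×2 linear system over states ≠ 0 gives exactly h = [0, 60/17, 72/17] (h[0] = 0 is the target).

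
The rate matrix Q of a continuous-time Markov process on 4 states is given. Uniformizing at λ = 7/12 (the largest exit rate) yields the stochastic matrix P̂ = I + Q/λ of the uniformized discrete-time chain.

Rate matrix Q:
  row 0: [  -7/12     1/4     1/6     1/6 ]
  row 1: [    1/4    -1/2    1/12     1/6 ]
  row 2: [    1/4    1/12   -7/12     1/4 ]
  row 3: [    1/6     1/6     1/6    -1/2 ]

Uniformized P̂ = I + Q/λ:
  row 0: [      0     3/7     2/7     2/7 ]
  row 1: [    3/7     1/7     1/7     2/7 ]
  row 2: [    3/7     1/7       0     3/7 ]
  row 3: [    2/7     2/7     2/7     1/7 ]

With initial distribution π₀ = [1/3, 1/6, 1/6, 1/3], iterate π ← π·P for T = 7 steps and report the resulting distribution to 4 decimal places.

π = [0.2722, 0.2602, 0.1935, 0.2741]

t=0: π = [0.3333, 0.1667, 0.1667, 0.3333]
t=1: π = [0.2381, 0.2857, 0.2143, 0.2619]
t=2: π = [0.2891, 0.2483, 0.1837, 0.2789]
t=3: π = [0.2648, 0.2653, 0.1978, 0.2721]
t=4: π = [0.2762, 0.2574, 0.1913, 0.2751]
t=5: π = [0.2709, 0.2611, 0.1943, 0.2737]
t=6: π = [0.2734, 0.2594, 0.1929, 0.2744]
t=7: π = [0.2722, 0.2602, 0.1935, 0.2741]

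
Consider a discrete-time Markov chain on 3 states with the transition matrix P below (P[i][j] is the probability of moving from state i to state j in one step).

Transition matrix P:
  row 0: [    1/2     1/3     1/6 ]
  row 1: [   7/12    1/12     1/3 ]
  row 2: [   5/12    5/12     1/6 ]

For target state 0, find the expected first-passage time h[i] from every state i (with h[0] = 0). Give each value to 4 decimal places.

h = [0.0000, 1.8667, 2.1333]

First-step conditioning: h[0] = 0; for i ≠ 0, h[i] = 1 + Σ_k P[i][k]·h[k].
  h[1] = 1 + 1/12·h[1] + 1/3·h[2]
  h[2] = 1 + 5/12·h[1] + 1/6·h[2]
Solving the 2×2 linear system over states ≠ 0 gives exactly h = [0, 28/15, 32/15] (h[0] = 0 is the target).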